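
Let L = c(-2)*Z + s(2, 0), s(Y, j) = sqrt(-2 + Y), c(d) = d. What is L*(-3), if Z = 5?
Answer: 30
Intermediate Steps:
L = -10 (L = -2*5 + sqrt(-2 + 2) = -10 + sqrt(0) = -10 + 0 = -10)
L*(-3) = -10*(-3) = 30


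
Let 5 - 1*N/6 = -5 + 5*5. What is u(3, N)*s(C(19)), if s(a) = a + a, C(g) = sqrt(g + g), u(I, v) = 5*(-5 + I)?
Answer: -20*sqrt(38) ≈ -123.29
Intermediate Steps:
N = -90 (N = 30 - 6*(-5 + 5*5) = 30 - 6*(-5 + 25) = 30 - 6*20 = 30 - 120 = -90)
u(I, v) = -25 + 5*I
C(g) = sqrt(2)*sqrt(g) (C(g) = sqrt(2*g) = sqrt(2)*sqrt(g))
s(a) = 2*a
u(3, N)*s(C(19)) = (-25 + 5*3)*(2*(sqrt(2)*sqrt(19))) = (-25 + 15)*(2*sqrt(38)) = -20*sqrt(38)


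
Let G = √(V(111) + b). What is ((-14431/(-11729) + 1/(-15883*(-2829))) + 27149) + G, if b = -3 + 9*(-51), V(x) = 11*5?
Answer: 14308693750643093/527019239103 + I*√407 ≈ 27150.0 + 20.174*I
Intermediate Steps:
V(x) = 55
b = -462 (b = -3 - 459 = -462)
G = I*√407 (G = √(55 - 462) = √(-407) = I*√407 ≈ 20.174*I)
((-14431/(-11729) + 1/(-15883*(-2829))) + 27149) + G = ((-14431/(-11729) + 1/(-15883*(-2829))) + 27149) + I*√407 = ((-14431*(-1/11729) - 1/15883*(-1/2829)) + 27149) + I*√407 = ((14431/11729 + 1/44933007) + 27149) + I*√407 = (648428235746/527019239103 + 27149) + I*√407 = 14308693750643093/527019239103 + I*√407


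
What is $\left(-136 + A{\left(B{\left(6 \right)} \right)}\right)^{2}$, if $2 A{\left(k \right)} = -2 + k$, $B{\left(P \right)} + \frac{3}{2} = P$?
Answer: $\frac{290521}{16} \approx 18158.0$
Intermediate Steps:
$B{\left(P \right)} = - \frac{3}{2} + P$
$A{\left(k \right)} = -1 + \frac{k}{2}$ ($A{\left(k \right)} = \frac{-2 + k}{2} = -1 + \frac{k}{2}$)
$\left(-136 + A{\left(B{\left(6 \right)} \right)}\right)^{2} = \left(-136 - \left(1 - \frac{- \frac{3}{2} + 6}{2}\right)\right)^{2} = \left(-136 + \left(-1 + \frac{1}{2} \cdot \frac{9}{2}\right)\right)^{2} = \left(-136 + \left(-1 + \frac{9}{4}\right)\right)^{2} = \left(-136 + \frac{5}{4}\right)^{2} = \left(- \frac{539}{4}\right)^{2} = \frac{290521}{16}$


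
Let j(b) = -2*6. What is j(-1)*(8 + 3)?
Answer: -132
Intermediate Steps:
j(b) = -12
j(-1)*(8 + 3) = -12*(8 + 3) = -12*11 = -132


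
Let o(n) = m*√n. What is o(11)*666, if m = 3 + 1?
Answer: 2664*√11 ≈ 8835.5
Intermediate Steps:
m = 4
o(n) = 4*√n
o(11)*666 = (4*√11)*666 = 2664*√11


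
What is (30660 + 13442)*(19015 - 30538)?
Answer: -508187346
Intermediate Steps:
(30660 + 13442)*(19015 - 30538) = 44102*(-11523) = -508187346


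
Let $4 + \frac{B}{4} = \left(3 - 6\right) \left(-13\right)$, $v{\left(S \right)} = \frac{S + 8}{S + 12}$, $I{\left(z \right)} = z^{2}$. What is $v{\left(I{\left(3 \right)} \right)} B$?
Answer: $\frac{340}{3} \approx 113.33$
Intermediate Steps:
$v{\left(S \right)} = \frac{8 + S}{12 + S}$
$B = 140$ ($B = -16 + 4 \left(3 - 6\right) \left(-13\right) = -16 + 4 \left(\left(-3\right) \left(-13\right)\right) = -16 + 4 \cdot 39 = -16 + 156 = 140$)
$v{\left(I{\left(3 \right)} \right)} B = \frac{8 + 3^{2}}{12 + 3^{2}} \cdot 140 = \frac{8 + 9}{12 + 9} \cdot 140 = \frac{1}{21} \cdot 17 \cdot 140 = \frac{17}{21} \cdot 140 = \frac{340}{3}$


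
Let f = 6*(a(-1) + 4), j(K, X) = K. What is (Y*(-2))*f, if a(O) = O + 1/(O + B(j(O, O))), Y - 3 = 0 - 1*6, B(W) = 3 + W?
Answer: 144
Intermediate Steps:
Y = -3 (Y = 3 + (0 - 1*6) = 3 + (0 - 6) = 3 - 6 = -3)
a(O) = O + 1/(3 + 2*O) (a(O) = O + 1/(O + (3 + O)) = O + 1/(3 + 2*O))
f = 24 (f = 6*((1 + (-1)² - (3 - 1))/(3 + 2*(-1)) + 4) = 6*((1 + 1 - 1*2)/(3 - 2) + 4) = 6*((1 + 1 - 2)/1 + 4) = 6*(1*0 + 4) = 6*(0 + 4) = 6*4 = 24)
(Y*(-2))*f = -3*(-2)*24 = 6*24 = 144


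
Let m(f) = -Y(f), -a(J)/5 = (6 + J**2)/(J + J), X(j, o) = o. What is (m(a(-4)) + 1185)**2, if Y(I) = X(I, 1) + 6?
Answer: 1387684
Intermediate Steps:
a(J) = -5*(6 + J**2)/(2*J) (a(J) = -5*(6 + J**2)/(J + J) = -5*(6 + J**2)/(2*J))
Y(I) = 7 (Y(I) = 1 + 6 = 7)
m(f) = -7 (m(f) = -1*7 = -7)
(m(a(-4)) + 1185)**2 = (-7 + 1185)**2 = 1178**2 = 1387684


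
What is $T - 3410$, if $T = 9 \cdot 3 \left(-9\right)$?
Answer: $-3653$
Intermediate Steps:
$T = -243$ ($T = 27 \left(-9\right) = -243$)
$T - 3410 = -243 - 3410 = -3653$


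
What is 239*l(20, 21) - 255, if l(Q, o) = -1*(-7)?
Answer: 1418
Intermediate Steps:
l(Q, o) = 7
239*l(20, 21) - 255 = 239*7 - 255 = 1673 - 255 = 1418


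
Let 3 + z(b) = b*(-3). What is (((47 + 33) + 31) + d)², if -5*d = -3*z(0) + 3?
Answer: 294849/25 ≈ 11794.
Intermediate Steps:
z(b) = -3 - 3*b (z(b) = -3 + b*(-3) = -3 - 3*b)
d = -12/5 (d = -(-3*(-3 - 3*0) + 3)/5 = -(-3*(-3 + 0) + 3)/5 = -(-3*(-3) + 3)/5 = -(9 + 3)/5 = -⅕*12 = -12/5 ≈ -2.4000)
(((47 + 33) + 31) + d)² = (((47 + 33) + 31) - 12/5)² = ((80 + 31) - 12/5)² = (111 - 12/5)² = (543/5)² = 294849/25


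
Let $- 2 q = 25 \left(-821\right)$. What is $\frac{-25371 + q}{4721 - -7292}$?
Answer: $- \frac{737}{586} \approx -1.2577$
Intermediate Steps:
$q = \frac{20525}{2}$ ($q = - \frac{25 \left(-821\right)}{2} = \left(- \frac{1}{2}\right) \left(-20525\right) = \frac{20525}{2} \approx 10263.0$)
$\frac{-25371 + q}{4721 - -7292} = \frac{-25371 + \frac{20525}{2}}{4721 - -7292} = - \frac{30217}{2 \left(4721 + \left(-92 + 7384\right)\right)} = - \frac{30217}{2 \left(4721 + 7292\right)} = - \frac{30217}{2 \cdot 12013} = \left(- \frac{30217}{2}\right) \frac{1}{12013} = - \frac{737}{586}$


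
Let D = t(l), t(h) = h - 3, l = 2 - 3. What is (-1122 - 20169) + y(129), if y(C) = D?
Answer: -21295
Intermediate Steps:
l = -1
t(h) = -3 + h
D = -4 (D = -3 - 1 = -4)
y(C) = -4
(-1122 - 20169) + y(129) = (-1122 - 20169) - 4 = -21291 - 4 = -21295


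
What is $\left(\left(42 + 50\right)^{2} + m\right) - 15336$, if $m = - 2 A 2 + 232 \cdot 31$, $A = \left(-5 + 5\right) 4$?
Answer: $320$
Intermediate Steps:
$A = 0$ ($A = 0 \cdot 4 = 0$)
$m = 7192$ ($m = \left(-2\right) 0 \cdot 2 + 232 \cdot 31 = 0 \cdot 2 + 7192 = 0 + 7192 = 7192$)
$\left(\left(42 + 50\right)^{2} + m\right) - 15336 = \left(\left(42 + 50\right)^{2} + 7192\right) - 15336 = \left(92^{2} + 7192\right) + \left(-42084 + 26748\right) = \left(8464 + 7192\right) - 15336 = 15656 - 15336 = 320$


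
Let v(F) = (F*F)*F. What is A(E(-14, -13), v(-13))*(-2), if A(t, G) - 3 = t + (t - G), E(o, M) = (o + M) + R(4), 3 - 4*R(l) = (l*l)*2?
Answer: -4263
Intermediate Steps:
R(l) = ¾ - l²/2 (R(l) = ¾ - l*l*2/4 = ¾ - l²*2/4 = ¾ - l²/2)
v(F) = F³ (v(F) = F²*F = F³)
E(o, M) = -29/4 + M + o (E(o, M) = (o + M) + (¾ - ½*4²) = (M + o) + (¾ - ½*16) = (M + o) + (¾ - 8) = (M + o) - 29/4 = -29/4 + M + o)
A(t, G) = 3 - G + 2*t (A(t, G) = 3 + (t + (t - G)) = 3 + (-G + 2*t) = 3 - G + 2*t)
A(E(-14, -13), v(-13))*(-2) = (3 - 1*(-13)³ + 2*(-29/4 - 13 - 14))*(-2) = (3 - 1*(-2197) + 2*(-137/4))*(-2) = (3 + 2197 - 137/2)*(-2) = (4263/2)*(-2) = -4263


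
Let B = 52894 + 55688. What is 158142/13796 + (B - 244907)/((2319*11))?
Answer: 1076652289/175961082 ≈ 6.1187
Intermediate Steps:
B = 108582
158142/13796 + (B - 244907)/((2319*11)) = 158142/13796 + (108582 - 244907)/((2319*11)) = 158142*(1/13796) - 136325/25509 = 79071/6898 - 136325*1/25509 = 79071/6898 - 136325/25509 = 1076652289/175961082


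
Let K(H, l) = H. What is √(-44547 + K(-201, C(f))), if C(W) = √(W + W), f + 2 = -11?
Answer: 6*I*√1243 ≈ 211.54*I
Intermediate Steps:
f = -13 (f = -2 - 11 = -13)
C(W) = √2*√W (C(W) = √(2*W) = √2*√W)
√(-44547 + K(-201, C(f))) = √(-44547 - 201) = √(-44748) = 6*I*√1243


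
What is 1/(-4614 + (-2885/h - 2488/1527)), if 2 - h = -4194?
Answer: -6407292/29578090331 ≈ -0.00021662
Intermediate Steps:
h = 4196 (h = 2 - 1*(-4194) = 2 + 4194 = 4196)
1/(-4614 + (-2885/h - 2488/1527)) = 1/(-4614 + (-2885/4196 - 2488/1527)) = 1/(-4614 - 14845043/6407292) = 1/(-29578090331/6407292) = -6407292/29578090331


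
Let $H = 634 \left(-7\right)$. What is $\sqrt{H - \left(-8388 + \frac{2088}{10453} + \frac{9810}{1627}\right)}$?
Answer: $\frac{4 \sqrt{71293294680886229}}{17007031} \approx 62.799$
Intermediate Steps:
$H = -4438$
$\sqrt{H - \left(-8388 + \frac{2088}{10453} + \frac{9810}{1627}\right)} = \sqrt{-4438 - \left(-8388 + \frac{2088}{10453} + \frac{9810}{1627}\right)} = \sqrt{-4438 + \left(8388 - \left(\frac{2088}{10453} + \frac{9810}{1627}\right)\right)} = \sqrt{-4438 + \left(8388 - \frac{105941106}{17007031}\right)} = \sqrt{-4438 + \frac{142549034922}{17007031}} = \sqrt{\frac{67071831344}{17007031}} = \frac{4 \sqrt{71293294680886229}}{17007031}$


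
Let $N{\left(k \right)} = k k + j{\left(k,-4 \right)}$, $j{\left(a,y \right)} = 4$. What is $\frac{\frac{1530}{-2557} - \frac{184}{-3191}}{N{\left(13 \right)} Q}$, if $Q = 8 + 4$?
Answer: $- \frac{2205871}{8469443706} \approx -0.00026045$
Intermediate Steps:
$Q = 12$
$N{\left(k \right)} = 4 + k^{2}$ ($N{\left(k \right)} = k k + 4 = k^{2} + 4 = 4 + k^{2}$)
$\frac{\frac{1530}{-2557} - \frac{184}{-3191}}{N{\left(13 \right)} Q} = \frac{\frac{1530}{-2557} - \frac{184}{-3191}}{\left(4 + 13^{2}\right) 12} = \frac{1530 \left(- \frac{1}{2557}\right) - - \frac{184}{3191}}{\left(4 + 169\right) 12} = \frac{- \frac{1530}{2557} + \frac{184}{3191}}{173 \cdot 12} = - \frac{4411742}{8159387 \cdot 2076} = \left(- \frac{4411742}{8159387}\right) \frac{1}{2076} = - \frac{2205871}{8469443706}$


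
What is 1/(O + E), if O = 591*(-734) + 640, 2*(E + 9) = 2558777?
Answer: 2/1692451 ≈ 1.1817e-6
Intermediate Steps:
E = 2558759/2 (E = -9 + (½)*2558777 = -9 + 2558777/2 = 2558759/2 ≈ 1.2794e+6)
O = -433154 (O = -433794 + 640 = -433154)
1/(O + E) = 1/(-433154 + 2558759/2) = 1/(1692451/2) = 2/1692451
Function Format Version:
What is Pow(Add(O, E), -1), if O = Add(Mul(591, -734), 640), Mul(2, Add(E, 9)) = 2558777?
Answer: Rational(2, 1692451) ≈ 1.1817e-6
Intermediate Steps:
E = Rational(2558759, 2) (E = Add(-9, Mul(Rational(1, 2), 2558777)) = Add(-9, Rational(2558777, 2)) = Rational(2558759, 2) ≈ 1.2794e+6)
O = -433154 (O = Add(-433794, 640) = -433154)
Pow(Add(O, E), -1) = Pow(Add(-433154, Rational(2558759, 2)), -1) = Pow(Rational(1692451, 2), -1) = Rational(2, 1692451)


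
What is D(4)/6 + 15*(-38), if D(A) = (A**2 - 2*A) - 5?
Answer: -1139/2 ≈ -569.50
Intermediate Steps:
D(A) = -5 + A**2 - 2*A
D(4)/6 + 15*(-38) = (-5 + 4**2 - 2*4)/6 + 15*(-38) = (-5 + 16 - 8)*(1/6) - 570 = 3*(1/6) - 570 = 1/2 - 570 = -1139/2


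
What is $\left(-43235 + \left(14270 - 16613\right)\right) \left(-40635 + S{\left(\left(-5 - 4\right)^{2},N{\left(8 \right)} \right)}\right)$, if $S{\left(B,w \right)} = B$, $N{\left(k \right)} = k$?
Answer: $1848370212$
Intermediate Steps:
$\left(-43235 + \left(14270 - 16613\right)\right) \left(-40635 + S{\left(\left(-5 - 4\right)^{2},N{\left(8 \right)} \right)}\right) = \left(-43235 + \left(14270 - 16613\right)\right) \left(-40635 + \left(-5 - 4\right)^{2}\right) = \left(-43235 - 2343\right) \left(-40635 + \left(-9\right)^{2}\right) = - 45578 \left(-40635 + 81\right) = \left(-45578\right) \left(-40554\right) = 1848370212$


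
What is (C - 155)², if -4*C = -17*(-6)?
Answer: 130321/4 ≈ 32580.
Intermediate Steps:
C = -51/2 (C = -(-17)*(-6)/4 = -¼*102 = -51/2 ≈ -25.500)
(C - 155)² = (-51/2 - 155)² = (-361/2)² = 130321/4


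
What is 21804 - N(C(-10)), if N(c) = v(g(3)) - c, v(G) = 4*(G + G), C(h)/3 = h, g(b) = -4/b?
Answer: 65354/3 ≈ 21785.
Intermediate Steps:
C(h) = 3*h
v(G) = 8*G (v(G) = 4*(2*G) = 8*G)
N(c) = -32/3 - c (N(c) = 8*(-4/3) - c = -32/3 - c)
21804 - N(C(-10)) = 21804 - (-32/3 - 3*(-10)) = 21804 - (-32/3 - 1*(-30)) = 21804 - (-32/3 + 30) = 21804 - 1*58/3 = 21804 - 58/3 = 65354/3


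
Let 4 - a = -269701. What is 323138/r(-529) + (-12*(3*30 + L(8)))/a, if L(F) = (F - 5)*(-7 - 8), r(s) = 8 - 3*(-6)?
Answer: 8715192025/701233 ≈ 12428.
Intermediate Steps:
a = 269705 (a = 4 - 1*(-269701) = 4 + 269701 = 269705)
r(s) = 26 (r(s) = 8 + 18 = 26)
L(F) = 75 - 15*F (L(F) = (-5 + F)*(-15) = 75 - 15*F)
323138/r(-529) + (-12*(3*30 + L(8)))/a = 323138/26 - 12*(3*30 + (75 - 15*8))/269705 = 323138*(1/26) - 12*(90 + (75 - 120))*(1/269705) = 161569/13 - 12*(90 - 45)*(1/269705) = 161569/13 - 12*45*(1/269705) = 161569/13 - 540*1/269705 = 161569/13 - 108/53941 = 8715192025/701233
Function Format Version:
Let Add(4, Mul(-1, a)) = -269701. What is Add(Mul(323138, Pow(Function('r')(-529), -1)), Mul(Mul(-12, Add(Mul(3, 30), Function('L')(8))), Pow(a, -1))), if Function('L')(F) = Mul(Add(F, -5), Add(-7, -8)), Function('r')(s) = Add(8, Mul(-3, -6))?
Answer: Rational(8715192025, 701233) ≈ 12428.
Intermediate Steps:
a = 269705 (a = Add(4, Mul(-1, -269701)) = Add(4, 269701) = 269705)
Function('r')(s) = 26 (Function('r')(s) = Add(8, 18) = 26)
Function('L')(F) = Add(75, Mul(-15, F)) (Function('L')(F) = Mul(Add(-5, F), -15) = Add(75, Mul(-15, F)))
Add(Mul(323138, Pow(Function('r')(-529), -1)), Mul(Mul(-12, Add(Mul(3, 30), Function('L')(8))), Pow(a, -1))) = Add(Mul(323138, Pow(26, -1)), Mul(Mul(-12, Add(Mul(3, 30), Add(75, Mul(-15, 8)))), Pow(269705, -1))) = Add(Mul(323138, Rational(1, 26)), Mul(Mul(-12, Add(90, Add(75, -120))), Rational(1, 269705))) = Add(Rational(161569, 13), Mul(Mul(-12, Add(90, -45)), Rational(1, 269705))) = Add(Rational(161569, 13), Mul(Mul(-12, 45), Rational(1, 269705))) = Add(Rational(161569, 13), Mul(-540, Rational(1, 269705))) = Add(Rational(161569, 13), Rational(-108, 53941)) = Rational(8715192025, 701233)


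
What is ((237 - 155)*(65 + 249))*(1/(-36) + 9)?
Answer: 2079151/9 ≈ 2.3102e+5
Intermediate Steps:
((237 - 155)*(65 + 249))*(1/(-36) + 9) = (82*314)*(-1/36 + 9) = 25748*(323/36) = 2079151/9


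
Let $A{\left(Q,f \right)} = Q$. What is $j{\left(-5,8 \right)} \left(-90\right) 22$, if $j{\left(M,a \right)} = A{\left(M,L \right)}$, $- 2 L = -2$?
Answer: $9900$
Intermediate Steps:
$L = 1$ ($L = \left(- \frac{1}{2}\right) \left(-2\right) = 1$)
$j{\left(M,a \right)} = M$
$j{\left(-5,8 \right)} \left(-90\right) 22 = \left(-5\right) \left(-90\right) 22 = 450 \cdot 22 = 9900$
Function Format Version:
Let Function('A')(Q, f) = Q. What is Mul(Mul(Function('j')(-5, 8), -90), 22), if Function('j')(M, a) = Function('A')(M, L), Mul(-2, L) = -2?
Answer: 9900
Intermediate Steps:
L = 1 (L = Mul(Rational(-1, 2), -2) = 1)
Function('j')(M, a) = M
Mul(Mul(Function('j')(-5, 8), -90), 22) = Mul(Mul(-5, -90), 22) = Mul(450, 22) = 9900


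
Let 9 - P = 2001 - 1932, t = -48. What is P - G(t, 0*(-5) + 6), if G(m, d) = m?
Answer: -12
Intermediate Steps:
P = -60 (P = 9 - (2001 - 1932) = 9 - 1*69 = 9 - 69 = -60)
P - G(t, 0*(-5) + 6) = -60 - 1*(-48) = -60 + 48 = -12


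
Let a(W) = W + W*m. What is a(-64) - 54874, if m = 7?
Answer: -55386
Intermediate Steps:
a(W) = 8*W (a(W) = W + W*7 = W + 7*W = 8*W)
a(-64) - 54874 = 8*(-64) - 54874 = -512 - 54874 = -55386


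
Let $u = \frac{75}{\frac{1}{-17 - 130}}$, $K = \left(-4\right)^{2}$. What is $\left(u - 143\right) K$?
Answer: $-178688$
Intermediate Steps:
$K = 16$
$u = -11025$ ($u = \frac{75}{\frac{1}{-147}} = \frac{75}{- \frac{1}{147}} = 75 \left(-147\right) = -11025$)
$\left(u - 143\right) K = \left(-11025 - 143\right) 16 = \left(-11168\right) 16 = -178688$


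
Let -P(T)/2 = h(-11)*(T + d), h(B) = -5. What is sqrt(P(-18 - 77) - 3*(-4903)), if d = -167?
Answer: sqrt(12089) ≈ 109.95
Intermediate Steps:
P(T) = -1670 + 10*T (P(T) = -(-10)*(T - 167) = -(-10)*(-167 + T) = -2*(835 - 5*T) = -1670 + 10*T)
sqrt(P(-18 - 77) - 3*(-4903)) = sqrt((-1670 + 10*(-18 - 77)) - 3*(-4903)) = sqrt((-1670 + 10*(-95)) + 14709) = sqrt((-1670 - 950) + 14709) = sqrt(-2620 + 14709) = sqrt(12089)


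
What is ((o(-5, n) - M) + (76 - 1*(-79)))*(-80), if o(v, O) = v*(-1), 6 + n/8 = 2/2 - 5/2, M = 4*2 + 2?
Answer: -12000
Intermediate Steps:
M = 10 (M = 8 + 2 = 10)
n = -60 (n = -48 + 8*(2/2 - 5/2) = -48 + 8*(2*(½) - 5*½) = -48 + 8*(1 - 5/2) = -48 + 8*(-3/2) = -48 - 12 = -60)
o(v, O) = -v
((o(-5, n) - M) + (76 - 1*(-79)))*(-80) = ((-1*(-5) - 1*10) + (76 - 1*(-79)))*(-80) = ((5 - 10) + (76 + 79))*(-80) = (-5 + 155)*(-80) = 150*(-80) = -12000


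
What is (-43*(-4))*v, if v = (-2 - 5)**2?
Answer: 8428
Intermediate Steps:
v = 49 (v = (-7)**2 = 49)
(-43*(-4))*v = -43*(-4)*49 = 172*49 = 8428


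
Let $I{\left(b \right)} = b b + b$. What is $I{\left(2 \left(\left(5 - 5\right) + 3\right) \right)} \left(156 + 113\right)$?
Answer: $11298$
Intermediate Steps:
$I{\left(b \right)} = b + b^{2}$ ($I{\left(b \right)} = b^{2} + b = b + b^{2}$)
$I{\left(2 \left(\left(5 - 5\right) + 3\right) \right)} \left(156 + 113\right) = 2 \left(\left(5 - 5\right) + 3\right) \left(1 + 2 \left(\left(5 - 5\right) + 3\right)\right) \left(156 + 113\right) = 2 \left(\left(5 - 5\right) + 3\right) \left(1 + 2 \left(\left(5 - 5\right) + 3\right)\right) 269 = 2 \left(0 + 3\right) \left(1 + 2 \left(0 + 3\right)\right) 269 = 2 \cdot 3 \left(1 + 2 \cdot 3\right) 269 = 6 \left(1 + 6\right) 269 = 6 \cdot 7 \cdot 269 = 42 \cdot 269 = 11298$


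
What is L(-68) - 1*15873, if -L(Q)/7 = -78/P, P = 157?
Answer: -2491515/157 ≈ -15870.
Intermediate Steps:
L(Q) = 546/157 (L(Q) = -(-546)/157 = -7*(-78/157) = 546/157)
L(-68) - 1*15873 = 546/157 - 1*15873 = 546/157 - 15873 = -2491515/157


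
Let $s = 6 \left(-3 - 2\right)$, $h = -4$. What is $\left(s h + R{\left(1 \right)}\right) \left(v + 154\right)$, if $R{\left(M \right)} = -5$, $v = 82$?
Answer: $27140$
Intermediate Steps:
$s = -30$ ($s = 6 \left(-5\right) = -30$)
$\left(s h + R{\left(1 \right)}\right) \left(v + 154\right) = \left(\left(-30\right) \left(-4\right) - 5\right) \left(82 + 154\right) = \left(120 - 5\right) 236 = 115 \cdot 236 = 27140$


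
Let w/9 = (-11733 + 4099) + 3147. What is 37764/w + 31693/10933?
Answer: 96331623/49056371 ≈ 1.9637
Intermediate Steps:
w = -40383 (w = 9*((-11733 + 4099) + 3147) = 9*(-7634 + 3147) = 9*(-4487) = -40383)
37764/w + 31693/10933 = 37764/(-40383) + 31693/10933 = 37764*(-1/40383) + 31693*(1/10933) = -4196/4487 + 31693/10933 = 96331623/49056371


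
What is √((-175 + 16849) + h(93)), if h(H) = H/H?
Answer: 5*√667 ≈ 129.13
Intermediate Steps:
h(H) = 1
√((-175 + 16849) + h(93)) = √((-175 + 16849) + 1) = √(16674 + 1) = √16675 = 5*√667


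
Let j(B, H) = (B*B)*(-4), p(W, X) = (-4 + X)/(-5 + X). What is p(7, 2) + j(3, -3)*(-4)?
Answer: 434/3 ≈ 144.67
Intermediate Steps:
p(W, X) = (-4 + X)/(-5 + X)
j(B, H) = -4*B² (j(B, H) = B²*(-4) = -4*B²)
p(7, 2) + j(3, -3)*(-4) = (-4 + 2)/(-5 + 2) - 4*3²*(-4) = -2/(-3) - 4*9*(-4) = -⅓*(-2) - 36*(-4) = ⅔ + 144 = 434/3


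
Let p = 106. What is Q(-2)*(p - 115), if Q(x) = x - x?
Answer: 0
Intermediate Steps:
Q(x) = 0
Q(-2)*(p - 115) = 0*(106 - 115) = 0*(-9) = 0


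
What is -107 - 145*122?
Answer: -17797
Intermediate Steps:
-107 - 145*122 = -107 - 17690 = -17797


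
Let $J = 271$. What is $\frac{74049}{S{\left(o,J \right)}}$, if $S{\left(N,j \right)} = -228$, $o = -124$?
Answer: $- \frac{24683}{76} \approx -324.78$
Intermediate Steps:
$\frac{74049}{S{\left(o,J \right)}} = \frac{74049}{-228} = 74049 \left(- \frac{1}{228}\right) = - \frac{24683}{76}$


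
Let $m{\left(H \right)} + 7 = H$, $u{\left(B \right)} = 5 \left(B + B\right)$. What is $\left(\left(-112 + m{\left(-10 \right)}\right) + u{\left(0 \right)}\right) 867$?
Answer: $-111843$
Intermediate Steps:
$u{\left(B \right)} = 10 B$ ($u{\left(B \right)} = 5 \cdot 2 B = 10 B$)
$m{\left(H \right)} = -7 + H$
$\left(\left(-112 + m{\left(-10 \right)}\right) + u{\left(0 \right)}\right) 867 = \left(\left(-112 - 17\right) + 10 \cdot 0\right) 867 = \left(\left(-112 - 17\right) + 0\right) 867 = \left(-129 + 0\right) 867 = \left(-129\right) 867 = -111843$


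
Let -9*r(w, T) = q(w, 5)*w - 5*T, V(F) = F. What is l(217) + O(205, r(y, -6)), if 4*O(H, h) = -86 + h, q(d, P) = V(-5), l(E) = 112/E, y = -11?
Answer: -26053/1116 ≈ -23.345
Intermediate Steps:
q(d, P) = -5
r(w, T) = 5*T/9 + 5*w/9 (r(w, T) = -(-5*w - 5*T)/9 = -(-5*T - 5*w)/9 = 5*T/9 + 5*w/9)
O(H, h) = -43/2 + h/4 (O(H, h) = (-86 + h)/4 = -43/2 + h/4)
l(217) + O(205, r(y, -6)) = 112/217 + (-43/2 + ((5/9)*(-6) + (5/9)*(-11))/4) = 112*(1/217) + (-43/2 + (-10/3 - 55/9)/4) = 16/31 + (-43/2 + (¼)*(-85/9)) = 16/31 + (-43/2 - 85/36) = 16/31 - 859/36 = -26053/1116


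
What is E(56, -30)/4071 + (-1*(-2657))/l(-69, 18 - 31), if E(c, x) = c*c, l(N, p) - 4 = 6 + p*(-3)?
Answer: 10970311/199479 ≈ 54.995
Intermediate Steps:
l(N, p) = 10 - 3*p (l(N, p) = 4 + (6 + p*(-3)) = 4 + (6 - 3*p) = 10 - 3*p)
E(c, x) = c²
E(56, -30)/4071 + (-1*(-2657))/l(-69, 18 - 31) = 56²/4071 + (-1*(-2657))/(10 - 3*(18 - 31)) = 3136*(1/4071) + 2657/(10 - 3*(-13)) = 3136/4071 + 2657/(10 + 39) = 3136/4071 + 2657/49 = 10970311/199479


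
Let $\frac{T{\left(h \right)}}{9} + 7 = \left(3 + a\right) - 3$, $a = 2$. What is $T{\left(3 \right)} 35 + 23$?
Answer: $-1552$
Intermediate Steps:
$T{\left(h \right)} = -45$ ($T{\left(h \right)} = -63 + 9 \left(\left(3 + 2\right) - 3\right) = -63 + 9 \left(5 - 3\right) = -63 + 9 \cdot 2 = -63 + 18 = -45$)
$T{\left(3 \right)} 35 + 23 = \left(-45\right) 35 + 23 = -1575 + 23 = -1552$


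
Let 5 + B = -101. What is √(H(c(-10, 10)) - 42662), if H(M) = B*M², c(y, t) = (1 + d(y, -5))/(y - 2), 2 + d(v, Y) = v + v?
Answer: I*√687786/4 ≈ 207.33*I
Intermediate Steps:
B = -106 (B = -5 - 101 = -106)
d(v, Y) = -2 + 2*v (d(v, Y) = -2 + (v + v) = -2 + 2*v)
c(y, t) = (-1 + 2*y)/(-2 + y) (c(y, t) = (1 + (-2 + 2*y))/(y - 2) = (-1 + 2*y)/(-2 + y))
H(M) = -106*M²
√(H(c(-10, 10)) - 42662) = √(-106*(-1 + 2*(-10))²/(-2 - 10)² - 42662) = √(-106*(-1 - 20)²/144 - 42662) = √(-106*(-1/12*(-21))² - 42662) = √(-106*(7/4)² - 42662) = √(-106*49/16 - 42662) = √(-2597/8 - 42662) = √(-343893/8) = I*√687786/4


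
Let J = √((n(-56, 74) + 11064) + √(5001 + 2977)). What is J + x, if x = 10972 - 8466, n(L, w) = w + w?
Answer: 2506 + √(11212 + √7978) ≈ 2612.3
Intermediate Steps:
n(L, w) = 2*w
x = 2506
J = √(11212 + √7978) (J = √((2*74 + 11064) + √(5001 + 2977)) = √((148 + 11064) + √7978) = √(11212 + √7978) ≈ 106.31)
J + x = √(11212 + √7978) + 2506 = 2506 + √(11212 + √7978)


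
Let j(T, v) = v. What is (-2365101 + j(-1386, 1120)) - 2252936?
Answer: -4616917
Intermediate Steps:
(-2365101 + j(-1386, 1120)) - 2252936 = (-2365101 + 1120) - 2252936 = -2363981 - 2252936 = -4616917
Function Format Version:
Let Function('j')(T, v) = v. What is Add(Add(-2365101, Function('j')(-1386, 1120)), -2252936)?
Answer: -4616917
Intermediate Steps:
Add(Add(-2365101, Function('j')(-1386, 1120)), -2252936) = Add(Add(-2365101, 1120), -2252936) = Add(-2363981, -2252936) = -4616917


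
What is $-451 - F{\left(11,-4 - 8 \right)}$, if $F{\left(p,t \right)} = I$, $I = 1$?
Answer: $-452$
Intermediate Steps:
$F{\left(p,t \right)} = 1$
$-451 - F{\left(11,-4 - 8 \right)} = -451 - 1 = -452$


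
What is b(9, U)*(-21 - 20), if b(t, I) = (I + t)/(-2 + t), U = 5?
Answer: -82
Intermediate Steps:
b(t, I) = (I + t)/(-2 + t)
b(9, U)*(-21 - 20) = ((5 + 9)/(-2 + 9))*(-21 - 20) = (14/7)*(-41) = ((⅐)*14)*(-41) = 2*(-41) = -82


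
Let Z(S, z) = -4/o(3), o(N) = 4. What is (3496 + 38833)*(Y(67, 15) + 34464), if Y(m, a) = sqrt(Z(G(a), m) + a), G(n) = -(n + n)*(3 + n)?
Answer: 1458826656 + 42329*sqrt(14) ≈ 1.4590e+9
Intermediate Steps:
G(n) = -2*n*(3 + n)
Z(S, z) = -1 (Z(S, z) = -4/4 = -4*1/4 = -1)
Y(m, a) = sqrt(-1 + a)
(3496 + 38833)*(Y(67, 15) + 34464) = (3496 + 38833)*(sqrt(-1 + 15) + 34464) = 42329*(sqrt(14) + 34464) = 42329*(34464 + sqrt(14)) = 1458826656 + 42329*sqrt(14)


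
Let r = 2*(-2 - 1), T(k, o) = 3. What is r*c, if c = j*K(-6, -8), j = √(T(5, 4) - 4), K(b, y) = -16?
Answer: 96*I ≈ 96.0*I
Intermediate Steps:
j = I (j = √(3 - 4) = √(-1) = I ≈ 1.0*I)
r = -6 (r = 2*(-3) = -6)
c = -16*I (c = I*(-16) = -16*I ≈ -16.0*I)
r*c = -(-96)*I = 96*I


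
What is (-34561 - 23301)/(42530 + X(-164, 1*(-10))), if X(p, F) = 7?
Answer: -57862/42537 ≈ -1.3603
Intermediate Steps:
(-34561 - 23301)/(42530 + X(-164, 1*(-10))) = (-34561 - 23301)/(42530 + 7) = -57862/42537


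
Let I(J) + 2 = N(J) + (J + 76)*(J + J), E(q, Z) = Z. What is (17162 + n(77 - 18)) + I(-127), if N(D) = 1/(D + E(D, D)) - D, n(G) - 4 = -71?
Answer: 7664195/254 ≈ 30174.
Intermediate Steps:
n(G) = -67 (n(G) = 4 - 71 = -67)
N(D) = 1/(2*D) - D (N(D) = 1/(D + D) - D = 1/(2*D) - D)
I(J) = -2 + 1/(2*J) - J + 2*J*(76 + J) (I(J) = -2 + ((1/(2*J) - J) + (J + 76)*(J + J)) = -2 + ((1/(2*J) - J) + (76 + J)*(2*J)) = -2 + ((1/(2*J) - J) + 2*J*(76 + J)) = -2 + (1/(2*J) - J + 2*J*(76 + J)) = -2 + 1/(2*J) - J + 2*J*(76 + J))
(17162 + n(77 - 18)) + I(-127) = (17162 - 67) + (-2 + (½)/(-127) + 2*(-127)² + 151*(-127)) = 17095 + (-2 + (½)*(-1/127) + 2*16129 - 19177) = 17095 + (-2 - 1/254 + 32258 - 19177) = 17095 + 3322065/254 = 7664195/254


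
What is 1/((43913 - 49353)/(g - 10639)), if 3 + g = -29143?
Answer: 7957/1088 ≈ 7.3134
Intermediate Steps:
g = -29146 (g = -3 - 29143 = -29146)
1/((43913 - 49353)/(g - 10639)) = 1/((43913 - 49353)/(-29146 - 10639)) = 1/(-5440/(-39785)) = 1/(-5440*(-1/39785)) = 1/(1088/7957) = 7957/1088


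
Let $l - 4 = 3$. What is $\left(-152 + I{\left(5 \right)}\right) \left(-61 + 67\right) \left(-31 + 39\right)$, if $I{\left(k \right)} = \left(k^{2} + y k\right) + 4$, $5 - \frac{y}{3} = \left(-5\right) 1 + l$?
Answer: $-3744$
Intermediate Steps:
$l = 7$ ($l = 4 + 3 = 7$)
$y = 9$ ($y = 15 - 3 \left(\left(-5\right) 1 + 7\right) = 15 - 3 \left(-5 + 7\right) = 15 - 6 = 9$)
$I{\left(k \right)} = 4 + k^{2} + 9 k$ ($I{\left(k \right)} = \left(k^{2} + 9 k\right) + 4 = 4 + k^{2} + 9 k$)
$\left(-152 + I{\left(5 \right)}\right) \left(-61 + 67\right) \left(-31 + 39\right) = \left(-152 + \left(4 + 5^{2} + 9 \cdot 5\right)\right) \left(-61 + 67\right) \left(-31 + 39\right) = \left(-152 + \left(4 + 25 + 45\right)\right) 6 \cdot 8 = \left(-152 + 74\right) 48 = \left(-78\right) 48 = -3744$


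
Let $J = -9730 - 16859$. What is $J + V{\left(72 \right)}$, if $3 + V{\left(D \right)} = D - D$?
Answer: $-26592$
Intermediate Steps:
$V{\left(D \right)} = -3$ ($V{\left(D \right)} = -3 + \left(D - D\right) = -3 + 0 = -3$)
$J = -26589$
$J + V{\left(72 \right)} = -26589 - 3 = -26592$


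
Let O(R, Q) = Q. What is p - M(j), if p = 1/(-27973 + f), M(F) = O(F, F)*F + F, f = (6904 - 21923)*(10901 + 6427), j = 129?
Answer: -4364848727851/260277205 ≈ -16770.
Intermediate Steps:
f = -260249232 (f = -15019*17328 = -260249232)
M(F) = F + F² (M(F) = F*F + F = F² + F = F + F²)
p = -1/260277205 (p = 1/(-27973 - 260249232) = 1/(-260277205) = -1/260277205 ≈ -3.8421e-9)
p - M(j) = -1/260277205 - 129*(1 + 129) = -1/260277205 - 129*130 = -1/260277205 - 1*16770 = -1/260277205 - 16770 = -4364848727851/260277205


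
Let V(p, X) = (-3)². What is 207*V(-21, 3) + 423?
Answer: 2286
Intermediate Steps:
V(p, X) = 9
207*V(-21, 3) + 423 = 207*9 + 423 = 1863 + 423 = 2286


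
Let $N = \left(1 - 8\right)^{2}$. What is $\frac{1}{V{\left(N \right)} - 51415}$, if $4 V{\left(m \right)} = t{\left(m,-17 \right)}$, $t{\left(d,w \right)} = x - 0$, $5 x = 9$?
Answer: $- \frac{20}{1028291} \approx -1.945 \cdot 10^{-5}$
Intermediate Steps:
$x = \frac{9}{5}$ ($x = \frac{1}{5} \cdot 9 = \frac{9}{5} \approx 1.8$)
$N = 49$ ($N = \left(-7\right)^{2} = 49$)
$t{\left(d,w \right)} = \frac{9}{5}$ ($t{\left(d,w \right)} = \frac{9}{5} - 0 = \frac{9}{5} + 0 = \frac{9}{5}$)
$V{\left(m \right)} = \frac{9}{20}$ ($V{\left(m \right)} = \frac{1}{4} \cdot \frac{9}{5} = \frac{9}{20}$)
$\frac{1}{V{\left(N \right)} - 51415} = \frac{1}{\frac{9}{20} - 51415} = \frac{1}{- \frac{1028291}{20}} = - \frac{20}{1028291}$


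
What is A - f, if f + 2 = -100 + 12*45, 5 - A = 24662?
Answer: -25095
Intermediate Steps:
A = -24657 (A = 5 - 1*24662 = 5 - 24662 = -24657)
f = 438 (f = -2 + (-100 + 12*45) = -2 + (-100 + 540) = -2 + 440 = 438)
A - f = -24657 - 1*438 = -24657 - 438 = -25095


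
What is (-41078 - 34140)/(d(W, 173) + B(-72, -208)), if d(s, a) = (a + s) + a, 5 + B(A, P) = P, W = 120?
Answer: -6838/23 ≈ -297.30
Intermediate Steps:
B(A, P) = -5 + P
d(s, a) = s + 2*a
(-41078 - 34140)/(d(W, 173) + B(-72, -208)) = (-41078 - 34140)/((120 + 2*173) + (-5 - 208)) = -75218/((120 + 346) - 213) = -75218/(466 - 213) = -75218/253 = -75218*1/253 = -6838/23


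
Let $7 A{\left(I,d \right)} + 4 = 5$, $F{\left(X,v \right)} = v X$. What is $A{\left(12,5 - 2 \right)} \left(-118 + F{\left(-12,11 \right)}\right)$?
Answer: $- \frac{250}{7} \approx -35.714$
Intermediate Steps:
$F{\left(X,v \right)} = X v$
$A{\left(I,d \right)} = \frac{1}{7}$ ($A{\left(I,d \right)} = - \frac{4}{7} + \frac{1}{7} \cdot 5 = - \frac{4}{7} + \frac{5}{7} = \frac{1}{7}$)
$A{\left(12,5 - 2 \right)} \left(-118 + F{\left(-12,11 \right)}\right) = \frac{-118 - 132}{7} = \frac{1}{7} \left(-250\right) = - \frac{250}{7}$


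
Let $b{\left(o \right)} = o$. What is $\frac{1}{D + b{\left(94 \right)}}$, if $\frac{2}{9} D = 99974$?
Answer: $\frac{1}{449977} \approx 2.2223 \cdot 10^{-6}$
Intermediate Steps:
$D = 449883$ ($D = \frac{9}{2} \cdot 99974 = 449883$)
$\frac{1}{D + b{\left(94 \right)}} = \frac{1}{449883 + 94} = \frac{1}{449977}$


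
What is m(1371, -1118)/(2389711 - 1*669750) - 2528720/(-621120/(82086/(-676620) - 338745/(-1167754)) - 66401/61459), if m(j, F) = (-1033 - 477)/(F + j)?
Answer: 26838724924017937187224619430/39062242191267455231108469443 ≈ 0.68708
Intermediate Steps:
m(j, F) = -1510/(F + j)
m(1371, -1118)/(2389711 - 1*669750) - 2528720/(-621120/(82086/(-676620) - 338745/(-1167754)) - 66401/61459) = (-1510/(-1118 + 1371))/(2389711 - 1*669750) - 2528720/(-621120/(82086/(-676620) - 338745/(-1167754)) - 66401/61459) = (-1510/253)/(2389711 - 669750) - 2528720/(-621120/(82086*(-1/676620) - 338745*(-1/1167754)) - 66401*1/61459) = -1510*1/253/1719961 - 2528720/(-621120/(-13681/112770 + 338745/1167754) - 66401/61459) = -1510/253*1/1719961 - 2528720/(-621120/793722542/4703129235 - 66401/61459) = -1510/435150133 - 2528720/(-621120*4703129235/793722542 - 66401/61459) = -1510/435150133 - 2528720/(-1460603815221600/396861271 - 66401/61459) = -1510/435150133 - 2528720/(-89767276231689570071/24390696854389) = -1510/435150133 - 2528720*(-24390696854389/89767276231689570071) = -1510/435150133 + 61677242949630552080/89767276231689570071 = 26838724924017937187224619430/39062242191267455231108469443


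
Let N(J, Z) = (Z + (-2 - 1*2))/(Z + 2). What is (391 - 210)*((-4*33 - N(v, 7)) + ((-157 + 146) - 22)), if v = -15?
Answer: -89776/3 ≈ -29925.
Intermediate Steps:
N(J, Z) = (-4 + Z)/(2 + Z) (N(J, Z) = (Z + (-2 - 2))/(2 + Z) = (Z - 4)/(2 + Z) = (-4 + Z)/(2 + Z))
(391 - 210)*((-4*33 - N(v, 7)) + ((-157 + 146) - 22)) = (391 - 210)*((-4*33 - (-4 + 7)/(2 + 7)) + ((-157 + 146) - 22)) = 181*((-132 - 3/9) + (-11 - 22)) = 181*((-132 - 3/9) - 33) = 181*((-132 - 1*1/3) - 33) = 181*((-132 - 1/3) - 33) = 181*(-397/3 - 33) = 181*(-496/3) = -89776/3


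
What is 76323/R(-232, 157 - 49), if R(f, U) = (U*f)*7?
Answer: -25441/58464 ≈ -0.43516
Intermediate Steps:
R(f, U) = 7*U*f
76323/R(-232, 157 - 49) = 76323/((7*(157 - 49)*(-232))) = 76323/((7*108*(-232))) = 76323/(-175392) = 76323*(-1/175392) = -25441/58464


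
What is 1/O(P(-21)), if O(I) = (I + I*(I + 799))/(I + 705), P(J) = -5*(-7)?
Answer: 148/5845 ≈ 0.025321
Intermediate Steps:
P(J) = 35
O(I) = (I + I*(799 + I))/(705 + I)
1/O(P(-21)) = 1/(35*(800 + 35)/(705 + 35)) = 1/(35*835/740) = 1/(35*(1/740)*835) = 1/(5845/148) = 148/5845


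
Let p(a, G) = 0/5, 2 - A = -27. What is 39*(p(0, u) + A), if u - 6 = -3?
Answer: 1131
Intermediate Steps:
A = 29 (A = 2 - 1*(-27) = 2 + 27 = 29)
u = 3 (u = 6 - 3 = 3)
p(a, G) = 0 (p(a, G) = 0*(⅕) = 0)
39*(p(0, u) + A) = 39*(0 + 29) = 39*29 = 1131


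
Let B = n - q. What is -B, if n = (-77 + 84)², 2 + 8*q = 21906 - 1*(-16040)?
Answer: 4694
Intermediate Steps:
q = 4743 (q = -¼ + (21906 - 1*(-16040))/8 = -¼ + (21906 + 16040)/8 = -¼ + (⅛)*37946 = -¼ + 18973/4 = 4743)
n = 49 (n = 7² = 49)
B = -4694 (B = 49 - 1*4743 = 49 - 4743 = -4694)
-B = -1*(-4694) = 4694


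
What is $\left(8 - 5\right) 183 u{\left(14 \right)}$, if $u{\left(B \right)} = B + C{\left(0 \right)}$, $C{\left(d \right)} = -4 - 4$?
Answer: $3294$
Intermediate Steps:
$C{\left(d \right)} = -8$ ($C{\left(d \right)} = -4 - 4 = -8$)
$u{\left(B \right)} = -8 + B$ ($u{\left(B \right)} = B - 8 = -8 + B$)
$\left(8 - 5\right) 183 u{\left(14 \right)} = \left(8 - 5\right) 183 \left(-8 + 14\right) = \left(8 - 5\right) 183 \cdot 6 = 3 \cdot 183 \cdot 6 = 549 \cdot 6 = 3294$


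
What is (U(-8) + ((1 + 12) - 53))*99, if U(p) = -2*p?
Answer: -2376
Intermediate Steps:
(U(-8) + ((1 + 12) - 53))*99 = (-2*(-8) + ((1 + 12) - 53))*99 = (16 + (13 - 53))*99 = (16 - 40)*99 = -24*99 = -2376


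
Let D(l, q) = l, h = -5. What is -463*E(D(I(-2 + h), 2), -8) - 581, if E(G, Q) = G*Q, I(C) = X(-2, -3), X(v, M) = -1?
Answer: -4285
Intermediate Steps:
I(C) = -1
-463*E(D(I(-2 + h), 2), -8) - 581 = -(-463)*(-8) - 581 = -463*8 - 581 = -3704 - 581 = -4285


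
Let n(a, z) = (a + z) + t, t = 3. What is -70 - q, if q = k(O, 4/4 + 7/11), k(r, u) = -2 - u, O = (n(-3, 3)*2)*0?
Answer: -730/11 ≈ -66.364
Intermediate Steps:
n(a, z) = 3 + a + z (n(a, z) = (a + z) + 3 = 3 + a + z)
O = 0 (O = ((3 - 3 + 3)*2)*0 = (3*2)*0 = 6*0 = 0)
q = -40/11 (q = -2 - (4/4 + 7/11) = -2 - (4*(¼) + 7*(1/11)) = -2 - (1 + 7/11) = -2 - 1*18/11 = -2 - 18/11 = -40/11 ≈ -3.6364)
-70 - q = -70 - 1*(-40/11) = -70 + 40/11 = -730/11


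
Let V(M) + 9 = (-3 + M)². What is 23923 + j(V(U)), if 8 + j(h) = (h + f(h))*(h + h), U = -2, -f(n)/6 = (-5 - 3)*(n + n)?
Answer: 73579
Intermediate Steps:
f(n) = 96*n (f(n) = -6*(-5 - 3)*(n + n) = -(-48)*2*n = -(-96)*n = 96*n)
V(M) = -9 + (-3 + M)²
j(h) = -8 + 194*h² (j(h) = -8 + (h + 96*h)*(h + h) = -8 + (97*h)*(2*h) = -8 + 194*h²)
23923 + j(V(U)) = 23923 + (-8 + 194*(-2*(-6 - 2))²) = 23923 + (-8 + 194*(-2*(-8))²) = 23923 + (-8 + 194*16²) = 23923 + (-8 + 194*256) = 23923 + (-8 + 49664) = 23923 + 49656 = 73579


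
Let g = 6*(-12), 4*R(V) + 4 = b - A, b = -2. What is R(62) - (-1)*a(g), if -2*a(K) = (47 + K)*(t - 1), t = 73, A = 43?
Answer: 3551/4 ≈ 887.75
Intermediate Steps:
R(V) = -49/4 (R(V) = -1 + (-2 - 1*43)/4 = -1 + (-2 - 43)/4 = -1 + (1/4)*(-45) = -1 - 45/4 = -49/4)
g = -72
a(K) = -1692 - 36*K (a(K) = -(47 + K)*(73 - 1)/2 = -(47 + K)*72/2 = -(3384 + 72*K)/2 = -1692 - 36*K)
R(62) - (-1)*a(g) = -49/4 - (-1)*(-1692 - 36*(-72)) = -49/4 - (-1)*(-1692 + 2592) = -49/4 - (-1)*900 = -49/4 - 1*(-900) = -49/4 + 900 = 3551/4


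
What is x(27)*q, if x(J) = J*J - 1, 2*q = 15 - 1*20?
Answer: -1820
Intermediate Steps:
q = -5/2 (q = (15 - 1*20)/2 = (15 - 20)/2 = (½)*(-5) = -5/2 ≈ -2.5000)
x(J) = -1 + J² (x(J) = J² - 1 = -1 + J²)
x(27)*q = (-1 + 27²)*(-5/2) = (-1 + 729)*(-5/2) = 728*(-5/2) = -1820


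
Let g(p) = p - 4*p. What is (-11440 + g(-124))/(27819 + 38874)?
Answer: -11068/66693 ≈ -0.16595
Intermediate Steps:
g(p) = -3*p
(-11440 + g(-124))/(27819 + 38874) = (-11440 - 3*(-124))/(27819 + 38874) = (-11440 + 372)/66693 = -11068*1/66693 = -11068/66693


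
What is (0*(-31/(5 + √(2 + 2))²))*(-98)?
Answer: 0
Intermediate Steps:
(0*(-31/(5 + √(2 + 2))²))*(-98) = (0*(-31/(5 + √4)²))*(-98) = (0*(-31/(5 + 2)²))*(-98) = (0*(-31/(7²)))*(-98) = (0*(-31/49))*(-98) = 0*(-98) = 0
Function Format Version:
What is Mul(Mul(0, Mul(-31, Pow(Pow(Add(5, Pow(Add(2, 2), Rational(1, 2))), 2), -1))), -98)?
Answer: 0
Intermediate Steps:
Mul(Mul(0, Mul(-31, Pow(Pow(Add(5, Pow(Add(2, 2), Rational(1, 2))), 2), -1))), -98) = Mul(Mul(0, Mul(-31, Pow(Pow(Add(5, Pow(4, Rational(1, 2))), 2), -1))), -98) = Mul(Mul(0, Mul(-31, Pow(Pow(Add(5, 2), 2), -1))), -98) = Mul(Mul(0, Mul(-31, Pow(Pow(7, 2), -1))), -98) = Mul(Mul(0, Mul(-31, Pow(49, -1))), -98) = Mul(Mul(0, Mul(-31, Rational(1, 49))), -98) = Mul(Mul(0, Rational(-31, 49)), -98) = Mul(0, -98) = 0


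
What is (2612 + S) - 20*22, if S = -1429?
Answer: 743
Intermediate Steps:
(2612 + S) - 20*22 = (2612 - 1429) - 20*22 = 1183 - 440 = 743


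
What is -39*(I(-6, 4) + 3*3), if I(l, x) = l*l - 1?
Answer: -1716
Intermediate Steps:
I(l, x) = -1 + l² (I(l, x) = l² - 1 = -1 + l²)
-39*(I(-6, 4) + 3*3) = -39*((-1 + (-6)²) + 3*3) = -39*((-1 + 36) + 9) = -39*(35 + 9) = -39*44 = -1716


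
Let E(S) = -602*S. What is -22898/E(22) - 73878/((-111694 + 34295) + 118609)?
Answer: -8703413/136446310 ≈ -0.063786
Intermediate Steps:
-22898/E(22) - 73878/((-111694 + 34295) + 118609) = -22898/((-602*22)) - 73878/((-111694 + 34295) + 118609) = -22898/(-13244) - 73878/(-77399 + 118609) = -22898*(-1/13244) - 73878/41210 = 11449/6622 - 73878*1/41210 = 11449/6622 - 36939/20605 = -8703413/136446310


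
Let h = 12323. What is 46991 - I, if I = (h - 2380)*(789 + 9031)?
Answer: -97593269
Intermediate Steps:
I = 97640260 (I = (12323 - 2380)*(789 + 9031) = 9943*9820 = 97640260)
46991 - I = 46991 - 1*97640260 = 46991 - 97640260 = -97593269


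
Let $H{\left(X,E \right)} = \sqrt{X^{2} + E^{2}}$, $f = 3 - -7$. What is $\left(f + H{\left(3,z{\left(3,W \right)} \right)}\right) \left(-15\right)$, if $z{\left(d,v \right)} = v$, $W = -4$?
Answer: $-225$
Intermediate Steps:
$f = 10$ ($f = 3 + 7 = 10$)
$H{\left(X,E \right)} = \sqrt{E^{2} + X^{2}}$
$\left(f + H{\left(3,z{\left(3,W \right)} \right)}\right) \left(-15\right) = \left(10 + \sqrt{\left(-4\right)^{2} + 3^{2}}\right) \left(-15\right) = \left(10 + \sqrt{16 + 9}\right) \left(-15\right) = \left(10 + \sqrt{25}\right) \left(-15\right) = \left(10 + 5\right) \left(-15\right) = 15 \left(-15\right) = -225$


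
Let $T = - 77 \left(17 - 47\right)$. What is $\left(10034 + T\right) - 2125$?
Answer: $10219$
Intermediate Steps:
$T = 2310$ ($T = \left(-77\right) \left(-30\right) = 2310$)
$\left(10034 + T\right) - 2125 = \left(10034 + 2310\right) - 2125 = 12344 - 2125 = 10219$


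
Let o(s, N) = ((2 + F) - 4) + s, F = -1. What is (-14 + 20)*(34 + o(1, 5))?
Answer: 192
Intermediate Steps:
o(s, N) = -3 + s (o(s, N) = ((2 - 1) - 4) + s = (1 - 4) + s = -3 + s)
(-14 + 20)*(34 + o(1, 5)) = (-14 + 20)*(34 + (-3 + 1)) = 6*(34 - 2) = 6*32 = 192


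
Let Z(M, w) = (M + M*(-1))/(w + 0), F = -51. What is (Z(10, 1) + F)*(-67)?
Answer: 3417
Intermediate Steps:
Z(M, w) = 0 (Z(M, w) = (M - M)/w = 0/w = 0)
(Z(10, 1) + F)*(-67) = (0 - 51)*(-67) = -51*(-67) = 3417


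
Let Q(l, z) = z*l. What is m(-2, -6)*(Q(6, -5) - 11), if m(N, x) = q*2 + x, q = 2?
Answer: 82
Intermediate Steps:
Q(l, z) = l*z
m(N, x) = 4 + x (m(N, x) = 2*2 + x = 4 + x)
m(-2, -6)*(Q(6, -5) - 11) = (4 - 6)*(6*(-5) - 11) = -2*(-30 - 11) = -2*(-41) = 82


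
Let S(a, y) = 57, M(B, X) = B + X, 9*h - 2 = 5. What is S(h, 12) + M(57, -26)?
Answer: 88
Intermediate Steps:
h = 7/9 (h = 2/9 + (⅑)*5 = 2/9 + 5/9 = 7/9 ≈ 0.77778)
S(h, 12) + M(57, -26) = 57 + (57 - 26) = 57 + 31 = 88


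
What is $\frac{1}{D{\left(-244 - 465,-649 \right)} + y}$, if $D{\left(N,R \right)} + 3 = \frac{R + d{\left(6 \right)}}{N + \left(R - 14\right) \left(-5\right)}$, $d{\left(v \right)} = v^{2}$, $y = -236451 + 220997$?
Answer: $- \frac{2606}{40281555} \approx -6.4695 \cdot 10^{-5}$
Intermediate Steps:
$y = -15454$
$D{\left(N,R \right)} = -3 + \frac{36 + R}{70 + N - 5 R}$ ($D{\left(N,R \right)} = -3 + \frac{R + 6^{2}}{N + \left(R - 14\right) \left(-5\right)} = -3 + \frac{R + 36}{N + \left(-14 + R\right) \left(-5\right)} = -3 + \frac{36 + R}{N - \left(-70 + 5 R\right)} = -3 + \frac{36 + R}{70 + N - 5 R}$)
$\frac{1}{D{\left(-244 - 465,-649 \right)} + y} = \frac{1}{\frac{-174 - 3 \left(-244 - 465\right) + 16 \left(-649\right)}{70 - 709 - -3245} - 15454} = \frac{1}{\frac{-174 - 3 \left(-244 - 465\right) - 10384}{70 - 709 + 3245} - 15454} = \frac{1}{\frac{-174 - -2127 - 10384}{70 - 709 + 3245} - 15454} = \frac{1}{\frac{-174 + 2127 - 10384}{2606} - 15454} = \frac{1}{\frac{1}{2606} \left(-8431\right) - 15454} = \frac{1}{- \frac{8431}{2606} - 15454} = \frac{1}{- \frac{40281555}{2606}} = - \frac{2606}{40281555}$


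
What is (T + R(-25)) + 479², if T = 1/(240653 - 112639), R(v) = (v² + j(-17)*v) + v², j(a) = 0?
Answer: 29531677675/128014 ≈ 2.3069e+5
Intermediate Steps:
R(v) = 2*v² (R(v) = (v² + 0*v) + v² = (v² + 0) + v² = v² + v² = 2*v²)
T = 1/128014 ≈ 7.8116e-6
(T + R(-25)) + 479² = (1/128014 + 2*(-25)²) + 479² = (1/128014 + 2*625) + 229441 = (1/128014 + 1250) + 229441 = 160017501/128014 + 229441 = 29531677675/128014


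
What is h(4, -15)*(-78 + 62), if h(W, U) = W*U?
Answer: 960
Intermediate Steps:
h(W, U) = U*W
h(4, -15)*(-78 + 62) = (-15*4)*(-78 + 62) = -60*(-16) = 960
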